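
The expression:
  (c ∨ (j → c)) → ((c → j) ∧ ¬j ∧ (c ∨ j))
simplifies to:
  j ∧ ¬c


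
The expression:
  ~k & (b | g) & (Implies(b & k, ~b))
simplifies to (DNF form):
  (b & ~k) | (g & ~k)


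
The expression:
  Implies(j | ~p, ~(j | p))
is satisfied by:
  {j: False}


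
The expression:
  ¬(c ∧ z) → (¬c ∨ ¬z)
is always true.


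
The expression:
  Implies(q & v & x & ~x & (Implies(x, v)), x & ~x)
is always true.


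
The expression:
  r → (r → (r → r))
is always true.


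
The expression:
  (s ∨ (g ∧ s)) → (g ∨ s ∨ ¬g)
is always true.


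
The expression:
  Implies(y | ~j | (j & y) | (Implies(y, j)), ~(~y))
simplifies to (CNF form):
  y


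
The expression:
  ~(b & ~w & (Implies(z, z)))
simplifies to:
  w | ~b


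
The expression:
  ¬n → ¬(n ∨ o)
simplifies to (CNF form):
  n ∨ ¬o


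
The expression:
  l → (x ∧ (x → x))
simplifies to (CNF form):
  x ∨ ¬l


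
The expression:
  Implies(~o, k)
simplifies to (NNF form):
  k | o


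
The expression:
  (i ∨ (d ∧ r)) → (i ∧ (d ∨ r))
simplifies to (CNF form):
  (d ∨ i ∨ ¬d) ∧ (d ∨ i ∨ ¬i) ∧ (d ∨ r ∨ ¬d) ∧ (d ∨ r ∨ ¬i) ∧ (i ∨ ¬d ∨ ¬r) ∧ (i ∨ ¬i ∨ ¬r) ∧ (r ∨ ¬d ∨ ¬r) ∧ (r ∨ ¬i ∨ ¬r)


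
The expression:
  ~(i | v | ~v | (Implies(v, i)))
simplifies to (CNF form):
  False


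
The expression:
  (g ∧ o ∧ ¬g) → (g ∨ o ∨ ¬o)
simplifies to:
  True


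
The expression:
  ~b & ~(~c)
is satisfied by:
  {c: True, b: False}


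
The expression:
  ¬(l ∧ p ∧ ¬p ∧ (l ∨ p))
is always true.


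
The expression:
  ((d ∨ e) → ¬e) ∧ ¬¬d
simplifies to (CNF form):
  d ∧ ¬e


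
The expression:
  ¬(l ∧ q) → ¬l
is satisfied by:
  {q: True, l: False}
  {l: False, q: False}
  {l: True, q: True}


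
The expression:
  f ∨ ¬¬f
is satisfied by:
  {f: True}


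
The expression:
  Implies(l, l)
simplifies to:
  True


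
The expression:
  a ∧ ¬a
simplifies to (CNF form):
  False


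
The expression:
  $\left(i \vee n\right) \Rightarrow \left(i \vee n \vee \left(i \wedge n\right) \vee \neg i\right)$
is always true.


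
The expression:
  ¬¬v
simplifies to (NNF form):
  v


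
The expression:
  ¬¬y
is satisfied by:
  {y: True}


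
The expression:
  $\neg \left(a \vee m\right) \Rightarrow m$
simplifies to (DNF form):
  $a \vee m$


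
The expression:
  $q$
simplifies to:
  $q$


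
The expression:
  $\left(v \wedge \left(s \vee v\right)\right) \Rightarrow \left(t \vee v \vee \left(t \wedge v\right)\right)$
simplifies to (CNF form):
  $\text{True}$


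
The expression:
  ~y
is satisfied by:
  {y: False}


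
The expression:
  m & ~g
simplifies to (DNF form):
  m & ~g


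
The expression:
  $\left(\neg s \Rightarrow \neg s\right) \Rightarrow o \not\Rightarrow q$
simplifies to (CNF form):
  $o \wedge \neg q$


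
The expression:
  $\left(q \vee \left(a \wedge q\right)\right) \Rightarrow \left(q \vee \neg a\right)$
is always true.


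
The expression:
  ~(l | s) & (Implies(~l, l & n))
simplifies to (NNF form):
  False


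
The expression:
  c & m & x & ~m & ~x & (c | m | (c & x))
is never true.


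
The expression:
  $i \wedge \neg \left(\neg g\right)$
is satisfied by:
  {i: True, g: True}


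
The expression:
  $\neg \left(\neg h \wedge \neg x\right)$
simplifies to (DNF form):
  $h \vee x$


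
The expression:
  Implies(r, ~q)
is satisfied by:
  {q: False, r: False}
  {r: True, q: False}
  {q: True, r: False}


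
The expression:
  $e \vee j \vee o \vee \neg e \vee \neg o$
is always true.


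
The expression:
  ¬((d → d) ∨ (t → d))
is never true.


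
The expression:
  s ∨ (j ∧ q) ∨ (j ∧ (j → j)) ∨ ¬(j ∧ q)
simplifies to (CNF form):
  True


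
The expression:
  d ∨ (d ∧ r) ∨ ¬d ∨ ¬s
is always true.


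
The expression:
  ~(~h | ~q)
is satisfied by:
  {h: True, q: True}


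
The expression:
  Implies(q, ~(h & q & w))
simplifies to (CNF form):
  ~h | ~q | ~w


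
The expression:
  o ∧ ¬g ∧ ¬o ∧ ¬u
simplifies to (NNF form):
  False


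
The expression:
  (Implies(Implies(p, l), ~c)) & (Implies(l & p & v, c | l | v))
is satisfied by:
  {p: True, c: False, l: False}
  {p: False, c: False, l: False}
  {l: True, p: True, c: False}
  {l: True, p: False, c: False}
  {c: True, p: True, l: False}


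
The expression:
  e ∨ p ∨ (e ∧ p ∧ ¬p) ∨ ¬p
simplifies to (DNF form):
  True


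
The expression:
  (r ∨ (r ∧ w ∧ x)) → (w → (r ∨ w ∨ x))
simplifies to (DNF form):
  True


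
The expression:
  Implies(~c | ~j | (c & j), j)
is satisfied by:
  {j: True}


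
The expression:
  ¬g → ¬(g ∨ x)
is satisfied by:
  {g: True, x: False}
  {x: False, g: False}
  {x: True, g: True}


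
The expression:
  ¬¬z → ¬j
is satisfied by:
  {z: False, j: False}
  {j: True, z: False}
  {z: True, j: False}


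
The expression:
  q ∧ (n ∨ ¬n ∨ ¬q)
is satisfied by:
  {q: True}


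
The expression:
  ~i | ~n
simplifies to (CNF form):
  ~i | ~n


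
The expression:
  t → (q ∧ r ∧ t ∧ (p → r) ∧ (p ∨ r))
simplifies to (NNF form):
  (q ∧ r) ∨ ¬t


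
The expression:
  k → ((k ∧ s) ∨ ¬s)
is always true.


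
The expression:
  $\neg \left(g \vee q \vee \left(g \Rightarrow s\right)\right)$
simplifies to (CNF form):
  $\text{False}$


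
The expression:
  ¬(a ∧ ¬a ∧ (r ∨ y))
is always true.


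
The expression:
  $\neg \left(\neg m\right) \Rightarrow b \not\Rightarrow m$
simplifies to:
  $\neg m$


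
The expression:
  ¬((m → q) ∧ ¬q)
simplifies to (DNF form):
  m ∨ q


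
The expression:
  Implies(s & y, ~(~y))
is always true.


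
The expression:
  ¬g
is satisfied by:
  {g: False}


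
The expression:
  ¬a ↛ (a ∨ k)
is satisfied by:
  {k: False, a: False}


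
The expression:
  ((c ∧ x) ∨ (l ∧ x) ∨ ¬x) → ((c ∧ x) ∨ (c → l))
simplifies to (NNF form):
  l ∨ x ∨ ¬c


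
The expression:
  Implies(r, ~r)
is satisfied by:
  {r: False}


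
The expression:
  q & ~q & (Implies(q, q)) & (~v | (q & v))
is never true.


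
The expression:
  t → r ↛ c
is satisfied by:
  {r: True, c: False, t: False}
  {c: False, t: False, r: False}
  {r: True, c: True, t: False}
  {c: True, r: False, t: False}
  {t: True, r: True, c: False}


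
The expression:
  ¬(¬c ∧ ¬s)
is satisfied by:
  {c: True, s: True}
  {c: True, s: False}
  {s: True, c: False}


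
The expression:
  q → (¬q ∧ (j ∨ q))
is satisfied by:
  {q: False}


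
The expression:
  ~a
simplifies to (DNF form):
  ~a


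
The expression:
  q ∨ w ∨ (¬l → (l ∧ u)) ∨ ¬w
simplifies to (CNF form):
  True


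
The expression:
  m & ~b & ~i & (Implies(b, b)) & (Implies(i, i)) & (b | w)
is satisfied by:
  {m: True, w: True, i: False, b: False}


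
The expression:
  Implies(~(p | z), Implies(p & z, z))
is always true.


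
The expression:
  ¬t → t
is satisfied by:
  {t: True}


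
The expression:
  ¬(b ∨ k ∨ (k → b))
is never true.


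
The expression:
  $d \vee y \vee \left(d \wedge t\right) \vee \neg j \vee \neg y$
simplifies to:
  $\text{True}$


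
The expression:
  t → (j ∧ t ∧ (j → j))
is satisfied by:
  {j: True, t: False}
  {t: False, j: False}
  {t: True, j: True}


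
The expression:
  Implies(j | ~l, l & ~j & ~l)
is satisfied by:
  {l: True, j: False}


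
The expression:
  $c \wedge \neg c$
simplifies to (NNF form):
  $\text{False}$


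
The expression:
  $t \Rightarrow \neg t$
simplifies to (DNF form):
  $\neg t$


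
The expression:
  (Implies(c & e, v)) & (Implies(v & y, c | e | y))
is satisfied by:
  {v: True, c: False, e: False}
  {c: False, e: False, v: False}
  {e: True, v: True, c: False}
  {e: True, c: False, v: False}
  {v: True, c: True, e: False}
  {c: True, v: False, e: False}
  {e: True, c: True, v: True}


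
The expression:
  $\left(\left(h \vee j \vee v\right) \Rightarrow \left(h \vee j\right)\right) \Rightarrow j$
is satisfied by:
  {j: True, v: True, h: False}
  {j: True, v: False, h: False}
  {h: True, j: True, v: True}
  {h: True, j: True, v: False}
  {v: True, h: False, j: False}


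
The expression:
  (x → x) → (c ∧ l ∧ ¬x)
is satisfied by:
  {c: True, l: True, x: False}


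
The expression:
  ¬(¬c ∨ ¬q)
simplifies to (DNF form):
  c ∧ q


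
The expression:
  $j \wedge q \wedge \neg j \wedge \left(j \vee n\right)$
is never true.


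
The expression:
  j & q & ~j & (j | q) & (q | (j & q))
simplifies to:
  False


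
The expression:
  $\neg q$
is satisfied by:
  {q: False}


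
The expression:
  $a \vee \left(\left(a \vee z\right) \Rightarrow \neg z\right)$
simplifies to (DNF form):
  $a \vee \neg z$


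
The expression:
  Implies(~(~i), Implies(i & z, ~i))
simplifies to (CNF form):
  ~i | ~z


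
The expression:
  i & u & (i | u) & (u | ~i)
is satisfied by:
  {i: True, u: True}


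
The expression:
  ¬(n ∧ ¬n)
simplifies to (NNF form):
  True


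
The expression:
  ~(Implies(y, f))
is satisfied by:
  {y: True, f: False}


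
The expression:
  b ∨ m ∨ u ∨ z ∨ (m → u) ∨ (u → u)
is always true.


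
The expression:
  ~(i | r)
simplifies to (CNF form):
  ~i & ~r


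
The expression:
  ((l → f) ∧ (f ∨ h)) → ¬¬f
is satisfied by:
  {l: True, f: True, h: False}
  {l: True, f: False, h: False}
  {f: True, l: False, h: False}
  {l: False, f: False, h: False}
  {h: True, l: True, f: True}
  {h: True, l: True, f: False}
  {h: True, f: True, l: False}


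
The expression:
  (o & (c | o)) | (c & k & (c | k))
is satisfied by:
  {k: True, o: True, c: True}
  {k: True, o: True, c: False}
  {o: True, c: True, k: False}
  {o: True, c: False, k: False}
  {k: True, c: True, o: False}


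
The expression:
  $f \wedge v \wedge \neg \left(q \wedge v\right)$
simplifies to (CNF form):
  $f \wedge v \wedge \neg q$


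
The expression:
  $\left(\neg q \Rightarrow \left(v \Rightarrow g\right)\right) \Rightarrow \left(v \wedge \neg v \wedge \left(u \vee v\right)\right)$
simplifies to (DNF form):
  $v \wedge \neg g \wedge \neg q$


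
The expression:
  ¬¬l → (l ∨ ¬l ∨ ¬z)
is always true.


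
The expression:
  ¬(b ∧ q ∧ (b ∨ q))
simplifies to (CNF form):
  ¬b ∨ ¬q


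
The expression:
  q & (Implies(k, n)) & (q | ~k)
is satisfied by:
  {n: True, q: True, k: False}
  {q: True, k: False, n: False}
  {n: True, k: True, q: True}


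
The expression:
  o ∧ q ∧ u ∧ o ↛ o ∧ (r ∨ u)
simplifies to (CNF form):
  False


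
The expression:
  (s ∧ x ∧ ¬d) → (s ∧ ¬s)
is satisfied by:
  {d: True, s: False, x: False}
  {s: False, x: False, d: False}
  {x: True, d: True, s: False}
  {x: True, s: False, d: False}
  {d: True, s: True, x: False}
  {s: True, d: False, x: False}
  {x: True, s: True, d: True}


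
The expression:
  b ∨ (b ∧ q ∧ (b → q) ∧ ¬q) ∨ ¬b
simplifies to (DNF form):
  True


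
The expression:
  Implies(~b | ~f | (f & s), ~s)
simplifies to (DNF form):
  ~s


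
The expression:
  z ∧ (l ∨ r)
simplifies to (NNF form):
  z ∧ (l ∨ r)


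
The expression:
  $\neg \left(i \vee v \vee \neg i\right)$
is never true.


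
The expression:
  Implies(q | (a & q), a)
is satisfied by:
  {a: True, q: False}
  {q: False, a: False}
  {q: True, a: True}


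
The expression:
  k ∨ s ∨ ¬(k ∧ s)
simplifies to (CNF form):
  True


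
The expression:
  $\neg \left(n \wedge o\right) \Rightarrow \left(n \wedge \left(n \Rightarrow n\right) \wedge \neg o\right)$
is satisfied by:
  {n: True}


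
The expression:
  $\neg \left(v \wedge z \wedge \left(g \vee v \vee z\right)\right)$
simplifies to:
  $\neg v \vee \neg z$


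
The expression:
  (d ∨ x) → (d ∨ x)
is always true.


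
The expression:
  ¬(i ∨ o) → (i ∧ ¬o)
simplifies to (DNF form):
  i ∨ o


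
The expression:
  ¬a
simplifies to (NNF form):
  ¬a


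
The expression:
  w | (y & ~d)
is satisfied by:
  {y: True, w: True, d: False}
  {w: True, d: False, y: False}
  {y: True, w: True, d: True}
  {w: True, d: True, y: False}
  {y: True, d: False, w: False}


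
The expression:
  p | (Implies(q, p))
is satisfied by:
  {p: True, q: False}
  {q: False, p: False}
  {q: True, p: True}


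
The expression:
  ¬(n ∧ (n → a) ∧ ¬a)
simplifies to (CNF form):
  True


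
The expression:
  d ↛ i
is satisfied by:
  {d: True, i: False}


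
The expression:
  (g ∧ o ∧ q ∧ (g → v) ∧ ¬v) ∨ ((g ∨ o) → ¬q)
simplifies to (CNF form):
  (¬g ∨ ¬q) ∧ (¬o ∨ ¬q)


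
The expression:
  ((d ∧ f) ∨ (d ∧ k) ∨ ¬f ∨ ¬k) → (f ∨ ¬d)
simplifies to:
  f ∨ ¬d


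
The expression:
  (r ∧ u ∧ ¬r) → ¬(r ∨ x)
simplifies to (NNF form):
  True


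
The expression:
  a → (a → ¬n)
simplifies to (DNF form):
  ¬a ∨ ¬n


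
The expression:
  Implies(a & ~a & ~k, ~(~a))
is always true.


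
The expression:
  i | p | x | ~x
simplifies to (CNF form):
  True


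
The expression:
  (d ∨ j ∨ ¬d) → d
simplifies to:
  d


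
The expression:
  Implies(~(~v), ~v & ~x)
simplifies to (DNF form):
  ~v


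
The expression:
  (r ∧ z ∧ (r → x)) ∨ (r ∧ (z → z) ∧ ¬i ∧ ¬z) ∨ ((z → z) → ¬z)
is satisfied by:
  {r: True, x: True, z: False}
  {r: True, x: False, z: False}
  {x: True, r: False, z: False}
  {r: False, x: False, z: False}
  {r: True, z: True, x: True}


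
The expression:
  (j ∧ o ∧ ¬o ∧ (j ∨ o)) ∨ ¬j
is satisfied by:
  {j: False}


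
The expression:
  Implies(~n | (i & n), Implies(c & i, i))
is always true.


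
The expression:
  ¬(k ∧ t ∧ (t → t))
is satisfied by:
  {k: False, t: False}
  {t: True, k: False}
  {k: True, t: False}


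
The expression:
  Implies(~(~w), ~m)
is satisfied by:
  {w: False, m: False}
  {m: True, w: False}
  {w: True, m: False}


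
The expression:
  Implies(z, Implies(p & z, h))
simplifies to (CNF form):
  h | ~p | ~z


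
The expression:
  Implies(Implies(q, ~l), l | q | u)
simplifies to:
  l | q | u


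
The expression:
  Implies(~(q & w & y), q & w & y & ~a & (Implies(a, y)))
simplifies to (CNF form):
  q & w & y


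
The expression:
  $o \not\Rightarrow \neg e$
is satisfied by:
  {e: True, o: True}


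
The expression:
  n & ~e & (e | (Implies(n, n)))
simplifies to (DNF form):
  n & ~e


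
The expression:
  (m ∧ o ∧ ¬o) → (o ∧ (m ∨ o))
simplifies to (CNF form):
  True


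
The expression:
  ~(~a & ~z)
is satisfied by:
  {a: True, z: True}
  {a: True, z: False}
  {z: True, a: False}


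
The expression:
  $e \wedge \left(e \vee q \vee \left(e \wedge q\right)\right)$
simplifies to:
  $e$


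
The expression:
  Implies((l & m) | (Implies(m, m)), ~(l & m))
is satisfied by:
  {l: False, m: False}
  {m: True, l: False}
  {l: True, m: False}


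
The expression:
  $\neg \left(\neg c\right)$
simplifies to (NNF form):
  $c$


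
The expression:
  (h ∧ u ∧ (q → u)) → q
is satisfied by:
  {q: True, h: False, u: False}
  {h: False, u: False, q: False}
  {q: True, u: True, h: False}
  {u: True, h: False, q: False}
  {q: True, h: True, u: False}
  {h: True, q: False, u: False}
  {q: True, u: True, h: True}


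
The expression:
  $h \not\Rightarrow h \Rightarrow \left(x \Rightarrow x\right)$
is always true.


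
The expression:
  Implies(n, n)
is always true.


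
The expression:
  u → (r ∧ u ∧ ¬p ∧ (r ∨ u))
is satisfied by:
  {r: True, u: False, p: False}
  {r: False, u: False, p: False}
  {p: True, r: True, u: False}
  {p: True, r: False, u: False}
  {u: True, r: True, p: False}


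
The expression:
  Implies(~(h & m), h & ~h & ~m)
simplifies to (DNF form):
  h & m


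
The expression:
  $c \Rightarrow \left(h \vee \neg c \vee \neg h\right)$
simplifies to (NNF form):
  $\text{True}$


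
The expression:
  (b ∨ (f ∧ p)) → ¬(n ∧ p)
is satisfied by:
  {f: False, p: False, n: False, b: False}
  {b: True, f: False, p: False, n: False}
  {f: True, b: False, p: False, n: False}
  {b: True, f: True, p: False, n: False}
  {n: True, b: False, f: False, p: False}
  {b: True, n: True, f: False, p: False}
  {n: True, f: True, b: False, p: False}
  {b: True, n: True, f: True, p: False}
  {p: True, n: False, f: False, b: False}
  {p: True, b: True, n: False, f: False}
  {p: True, f: True, n: False, b: False}
  {b: True, p: True, f: True, n: False}
  {p: True, n: True, b: False, f: False}


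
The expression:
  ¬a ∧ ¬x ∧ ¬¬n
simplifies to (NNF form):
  n ∧ ¬a ∧ ¬x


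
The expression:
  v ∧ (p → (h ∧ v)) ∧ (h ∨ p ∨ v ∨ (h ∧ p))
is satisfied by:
  {h: True, v: True, p: False}
  {v: True, p: False, h: False}
  {h: True, p: True, v: True}


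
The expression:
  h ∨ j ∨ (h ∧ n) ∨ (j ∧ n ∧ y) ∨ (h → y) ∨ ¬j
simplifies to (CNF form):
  True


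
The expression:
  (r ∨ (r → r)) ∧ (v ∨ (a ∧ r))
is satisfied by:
  {a: True, v: True, r: True}
  {a: True, v: True, r: False}
  {v: True, r: True, a: False}
  {v: True, r: False, a: False}
  {a: True, r: True, v: False}


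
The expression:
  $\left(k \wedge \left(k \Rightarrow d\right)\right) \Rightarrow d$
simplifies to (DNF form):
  $\text{True}$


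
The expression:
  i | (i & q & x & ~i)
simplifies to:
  i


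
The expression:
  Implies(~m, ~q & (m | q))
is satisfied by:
  {m: True}


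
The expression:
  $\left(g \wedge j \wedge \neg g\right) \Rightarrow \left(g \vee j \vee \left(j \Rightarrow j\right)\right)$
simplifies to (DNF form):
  $\text{True}$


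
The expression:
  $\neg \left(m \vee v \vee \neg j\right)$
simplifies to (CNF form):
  $j \wedge \neg m \wedge \neg v$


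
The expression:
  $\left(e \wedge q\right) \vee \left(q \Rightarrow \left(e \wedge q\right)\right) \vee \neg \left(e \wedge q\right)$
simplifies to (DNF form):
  $\text{True}$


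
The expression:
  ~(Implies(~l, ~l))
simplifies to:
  False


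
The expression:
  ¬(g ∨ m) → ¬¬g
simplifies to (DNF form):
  g ∨ m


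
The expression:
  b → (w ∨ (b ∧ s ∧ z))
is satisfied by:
  {z: True, w: True, s: True, b: False}
  {z: True, w: True, s: False, b: False}
  {w: True, s: True, z: False, b: False}
  {w: True, z: False, s: False, b: False}
  {z: True, s: True, w: False, b: False}
  {z: True, s: False, w: False, b: False}
  {s: True, z: False, w: False, b: False}
  {s: False, z: False, w: False, b: False}
  {b: True, z: True, w: True, s: True}
  {b: True, z: True, w: True, s: False}
  {b: True, w: True, s: True, z: False}
  {b: True, w: True, s: False, z: False}
  {b: True, z: True, s: True, w: False}


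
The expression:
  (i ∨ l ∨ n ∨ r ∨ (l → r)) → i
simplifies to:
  i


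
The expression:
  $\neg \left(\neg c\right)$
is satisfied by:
  {c: True}


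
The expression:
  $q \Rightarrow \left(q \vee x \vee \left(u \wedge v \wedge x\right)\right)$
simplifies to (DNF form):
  $\text{True}$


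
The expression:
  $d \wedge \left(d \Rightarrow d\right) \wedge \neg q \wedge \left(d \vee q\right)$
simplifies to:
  $d \wedge \neg q$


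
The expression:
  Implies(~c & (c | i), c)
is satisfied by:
  {c: True, i: False}
  {i: False, c: False}
  {i: True, c: True}


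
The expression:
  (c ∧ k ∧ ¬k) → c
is always true.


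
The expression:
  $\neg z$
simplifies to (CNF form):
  $\neg z$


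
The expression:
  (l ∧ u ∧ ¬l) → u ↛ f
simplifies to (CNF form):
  True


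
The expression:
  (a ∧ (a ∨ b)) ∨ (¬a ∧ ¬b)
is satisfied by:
  {a: True, b: False}
  {b: False, a: False}
  {b: True, a: True}


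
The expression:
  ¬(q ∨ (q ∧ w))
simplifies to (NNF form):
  ¬q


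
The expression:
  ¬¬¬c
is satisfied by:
  {c: False}


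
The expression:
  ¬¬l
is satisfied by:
  {l: True}


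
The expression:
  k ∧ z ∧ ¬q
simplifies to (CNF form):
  k ∧ z ∧ ¬q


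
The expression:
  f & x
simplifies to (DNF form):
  f & x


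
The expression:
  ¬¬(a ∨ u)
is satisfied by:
  {a: True, u: True}
  {a: True, u: False}
  {u: True, a: False}


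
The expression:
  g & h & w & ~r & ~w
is never true.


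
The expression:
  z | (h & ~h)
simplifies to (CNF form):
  z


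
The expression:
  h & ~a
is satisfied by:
  {h: True, a: False}


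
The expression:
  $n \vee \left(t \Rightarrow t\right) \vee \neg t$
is always true.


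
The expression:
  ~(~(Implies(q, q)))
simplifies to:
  True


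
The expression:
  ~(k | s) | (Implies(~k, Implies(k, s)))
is always true.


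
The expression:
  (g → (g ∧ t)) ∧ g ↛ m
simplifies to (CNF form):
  g ∧ t ∧ ¬m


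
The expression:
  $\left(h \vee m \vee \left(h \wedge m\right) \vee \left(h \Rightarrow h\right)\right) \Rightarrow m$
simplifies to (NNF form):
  $m$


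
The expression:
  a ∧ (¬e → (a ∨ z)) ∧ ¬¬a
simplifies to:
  a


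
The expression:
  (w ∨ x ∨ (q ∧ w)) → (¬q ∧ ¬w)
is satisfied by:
  {q: False, w: False, x: False}
  {x: True, q: False, w: False}
  {q: True, x: False, w: False}


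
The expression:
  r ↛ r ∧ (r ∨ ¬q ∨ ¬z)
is never true.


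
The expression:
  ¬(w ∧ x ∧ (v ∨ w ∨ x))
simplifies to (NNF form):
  ¬w ∨ ¬x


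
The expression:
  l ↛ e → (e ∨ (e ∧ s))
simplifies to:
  e ∨ ¬l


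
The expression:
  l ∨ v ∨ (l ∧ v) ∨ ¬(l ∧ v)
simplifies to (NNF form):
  True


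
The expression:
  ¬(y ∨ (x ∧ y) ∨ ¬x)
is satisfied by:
  {x: True, y: False}


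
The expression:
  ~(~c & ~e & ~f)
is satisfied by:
  {c: True, e: True, f: True}
  {c: True, e: True, f: False}
  {c: True, f: True, e: False}
  {c: True, f: False, e: False}
  {e: True, f: True, c: False}
  {e: True, f: False, c: False}
  {f: True, e: False, c: False}


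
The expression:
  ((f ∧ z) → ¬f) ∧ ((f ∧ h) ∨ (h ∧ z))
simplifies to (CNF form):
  h ∧ (f ∨ z) ∧ (¬f ∨ ¬z)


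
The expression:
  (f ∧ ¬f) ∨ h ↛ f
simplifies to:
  h ∧ ¬f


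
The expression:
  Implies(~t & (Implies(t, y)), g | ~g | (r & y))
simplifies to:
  True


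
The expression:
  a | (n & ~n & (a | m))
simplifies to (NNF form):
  a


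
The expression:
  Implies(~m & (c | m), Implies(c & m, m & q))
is always true.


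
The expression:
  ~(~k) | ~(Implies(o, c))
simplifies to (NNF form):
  k | (o & ~c)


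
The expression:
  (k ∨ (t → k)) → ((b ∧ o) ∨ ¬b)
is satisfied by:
  {o: True, t: True, k: False, b: False}
  {o: True, t: False, k: False, b: False}
  {o: True, k: True, t: True, b: False}
  {o: True, k: True, t: False, b: False}
  {t: True, o: False, k: False, b: False}
  {t: False, o: False, k: False, b: False}
  {k: True, t: True, o: False, b: False}
  {k: True, t: False, o: False, b: False}
  {b: True, o: True, t: True, k: False}
  {b: True, o: True, t: False, k: False}
  {b: True, o: True, k: True, t: True}
  {b: True, o: True, k: True, t: False}
  {b: True, t: True, k: False, o: False}


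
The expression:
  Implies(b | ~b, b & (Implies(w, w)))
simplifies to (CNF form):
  b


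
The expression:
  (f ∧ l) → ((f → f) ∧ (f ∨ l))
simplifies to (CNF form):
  True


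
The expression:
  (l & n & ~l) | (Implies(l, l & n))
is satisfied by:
  {n: True, l: False}
  {l: False, n: False}
  {l: True, n: True}


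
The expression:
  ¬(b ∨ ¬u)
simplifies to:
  u ∧ ¬b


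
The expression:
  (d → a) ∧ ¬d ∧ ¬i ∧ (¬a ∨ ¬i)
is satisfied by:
  {d: False, i: False}


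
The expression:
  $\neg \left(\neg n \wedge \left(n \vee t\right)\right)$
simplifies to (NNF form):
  $n \vee \neg t$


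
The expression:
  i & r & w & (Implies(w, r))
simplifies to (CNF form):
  i & r & w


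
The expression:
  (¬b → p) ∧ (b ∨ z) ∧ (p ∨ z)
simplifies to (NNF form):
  (b ∧ p) ∨ (b ∧ z) ∨ (p ∧ z)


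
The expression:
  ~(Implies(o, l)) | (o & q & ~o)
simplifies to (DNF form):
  o & ~l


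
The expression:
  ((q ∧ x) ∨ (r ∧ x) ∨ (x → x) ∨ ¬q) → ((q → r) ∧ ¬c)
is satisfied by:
  {r: True, q: False, c: False}
  {q: False, c: False, r: False}
  {r: True, q: True, c: False}


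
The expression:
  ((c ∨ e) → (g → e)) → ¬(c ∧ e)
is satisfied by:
  {c: False, e: False}
  {e: True, c: False}
  {c: True, e: False}


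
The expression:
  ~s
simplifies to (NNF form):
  ~s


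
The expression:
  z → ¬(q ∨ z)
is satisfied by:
  {z: False}


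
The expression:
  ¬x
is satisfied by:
  {x: False}


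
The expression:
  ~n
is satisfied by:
  {n: False}


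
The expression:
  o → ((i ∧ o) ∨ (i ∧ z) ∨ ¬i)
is always true.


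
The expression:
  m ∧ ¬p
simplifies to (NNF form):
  m ∧ ¬p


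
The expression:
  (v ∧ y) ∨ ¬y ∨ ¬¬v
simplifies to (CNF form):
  v ∨ ¬y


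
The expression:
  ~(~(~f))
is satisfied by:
  {f: False}


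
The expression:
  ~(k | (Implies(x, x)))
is never true.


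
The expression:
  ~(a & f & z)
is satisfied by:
  {z: False, a: False, f: False}
  {f: True, z: False, a: False}
  {a: True, z: False, f: False}
  {f: True, a: True, z: False}
  {z: True, f: False, a: False}
  {f: True, z: True, a: False}
  {a: True, z: True, f: False}


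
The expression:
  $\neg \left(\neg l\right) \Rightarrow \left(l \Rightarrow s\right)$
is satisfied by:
  {s: True, l: False}
  {l: False, s: False}
  {l: True, s: True}


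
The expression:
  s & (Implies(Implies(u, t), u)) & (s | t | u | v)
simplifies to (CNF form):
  s & u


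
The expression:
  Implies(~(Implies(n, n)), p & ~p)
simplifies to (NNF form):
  True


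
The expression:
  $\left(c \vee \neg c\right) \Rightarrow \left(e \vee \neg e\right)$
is always true.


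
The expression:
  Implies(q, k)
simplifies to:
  k | ~q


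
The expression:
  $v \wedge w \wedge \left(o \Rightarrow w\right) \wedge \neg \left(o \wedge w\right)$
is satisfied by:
  {w: True, v: True, o: False}


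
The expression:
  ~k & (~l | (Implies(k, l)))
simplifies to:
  ~k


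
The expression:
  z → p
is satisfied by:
  {p: True, z: False}
  {z: False, p: False}
  {z: True, p: True}


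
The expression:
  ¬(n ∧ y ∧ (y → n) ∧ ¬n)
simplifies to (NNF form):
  True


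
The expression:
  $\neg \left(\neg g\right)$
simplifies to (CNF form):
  $g$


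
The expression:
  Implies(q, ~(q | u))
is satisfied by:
  {q: False}


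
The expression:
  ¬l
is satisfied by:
  {l: False}


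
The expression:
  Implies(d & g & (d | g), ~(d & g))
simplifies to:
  ~d | ~g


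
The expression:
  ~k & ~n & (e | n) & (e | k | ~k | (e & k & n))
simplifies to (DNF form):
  e & ~k & ~n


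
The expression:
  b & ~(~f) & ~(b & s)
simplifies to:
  b & f & ~s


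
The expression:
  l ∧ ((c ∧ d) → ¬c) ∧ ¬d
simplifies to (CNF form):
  l ∧ ¬d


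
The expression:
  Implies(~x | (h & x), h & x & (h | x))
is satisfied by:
  {x: True}


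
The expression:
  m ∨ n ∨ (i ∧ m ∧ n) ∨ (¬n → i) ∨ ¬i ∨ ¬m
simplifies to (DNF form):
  True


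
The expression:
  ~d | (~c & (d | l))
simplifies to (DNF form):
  ~c | ~d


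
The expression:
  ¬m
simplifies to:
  ¬m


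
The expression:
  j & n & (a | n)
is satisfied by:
  {j: True, n: True}


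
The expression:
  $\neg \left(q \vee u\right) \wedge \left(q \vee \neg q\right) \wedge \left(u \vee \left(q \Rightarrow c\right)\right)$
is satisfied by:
  {q: False, u: False}


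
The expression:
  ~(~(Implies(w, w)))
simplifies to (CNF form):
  True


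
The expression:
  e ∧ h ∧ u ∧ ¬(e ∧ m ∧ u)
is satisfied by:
  {e: True, h: True, u: True, m: False}


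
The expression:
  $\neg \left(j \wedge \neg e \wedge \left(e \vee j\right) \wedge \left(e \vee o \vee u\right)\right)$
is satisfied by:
  {e: True, u: False, j: False, o: False}
  {o: True, e: True, u: False, j: False}
  {e: True, u: True, o: False, j: False}
  {o: True, e: True, u: True, j: False}
  {o: False, u: False, e: False, j: False}
  {o: True, u: False, e: False, j: False}
  {u: True, o: False, e: False, j: False}
  {o: True, u: True, e: False, j: False}
  {j: True, e: True, o: False, u: False}
  {j: True, o: True, e: True, u: False}
  {j: True, e: True, u: True, o: False}
  {j: True, o: True, e: True, u: True}
  {j: True, o: False, u: False, e: False}


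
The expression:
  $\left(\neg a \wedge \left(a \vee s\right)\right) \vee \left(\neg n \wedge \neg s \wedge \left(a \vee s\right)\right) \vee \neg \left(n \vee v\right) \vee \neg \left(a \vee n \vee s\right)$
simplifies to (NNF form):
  $\left(s \wedge \neg a\right) \vee \left(\neg n \wedge \neg s\right) \vee \left(\neg n \wedge \neg v\right)$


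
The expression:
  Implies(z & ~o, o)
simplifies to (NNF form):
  o | ~z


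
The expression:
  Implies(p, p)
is always true.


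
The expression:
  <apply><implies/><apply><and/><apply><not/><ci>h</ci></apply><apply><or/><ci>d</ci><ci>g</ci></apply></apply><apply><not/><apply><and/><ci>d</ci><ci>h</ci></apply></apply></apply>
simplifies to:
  <true/>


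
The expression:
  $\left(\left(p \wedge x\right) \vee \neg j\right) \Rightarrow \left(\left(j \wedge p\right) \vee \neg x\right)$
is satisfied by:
  {j: True, x: False}
  {x: False, j: False}
  {x: True, j: True}


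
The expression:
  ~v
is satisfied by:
  {v: False}


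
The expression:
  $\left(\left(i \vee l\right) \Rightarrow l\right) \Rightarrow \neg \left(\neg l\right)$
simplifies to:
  $i \vee l$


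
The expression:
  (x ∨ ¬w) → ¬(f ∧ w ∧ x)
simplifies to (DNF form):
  ¬f ∨ ¬w ∨ ¬x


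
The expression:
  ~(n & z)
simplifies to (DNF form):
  ~n | ~z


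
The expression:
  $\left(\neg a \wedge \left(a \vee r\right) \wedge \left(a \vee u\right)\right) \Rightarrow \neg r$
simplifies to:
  $a \vee \neg r \vee \neg u$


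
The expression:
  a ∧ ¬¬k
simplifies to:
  a ∧ k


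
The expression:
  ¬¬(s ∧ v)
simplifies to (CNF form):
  s ∧ v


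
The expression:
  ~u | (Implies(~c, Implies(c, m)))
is always true.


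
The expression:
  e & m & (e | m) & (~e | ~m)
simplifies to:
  False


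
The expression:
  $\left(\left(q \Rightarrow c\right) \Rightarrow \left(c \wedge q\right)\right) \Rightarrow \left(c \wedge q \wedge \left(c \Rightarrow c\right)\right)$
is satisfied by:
  {c: True, q: False}
  {q: False, c: False}
  {q: True, c: True}


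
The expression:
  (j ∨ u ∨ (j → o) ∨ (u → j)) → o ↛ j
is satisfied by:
  {o: True, j: False}


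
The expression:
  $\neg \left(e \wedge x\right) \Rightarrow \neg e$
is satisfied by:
  {x: True, e: False}
  {e: False, x: False}
  {e: True, x: True}


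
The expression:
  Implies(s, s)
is always true.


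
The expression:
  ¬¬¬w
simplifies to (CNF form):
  ¬w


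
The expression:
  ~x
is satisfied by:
  {x: False}


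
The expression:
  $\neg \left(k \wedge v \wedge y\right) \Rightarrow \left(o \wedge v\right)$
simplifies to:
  $v \wedge \left(k \vee o\right) \wedge \left(o \vee y\right)$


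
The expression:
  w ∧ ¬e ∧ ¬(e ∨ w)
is never true.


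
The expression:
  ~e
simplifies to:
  ~e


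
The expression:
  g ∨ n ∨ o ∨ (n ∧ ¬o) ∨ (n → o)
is always true.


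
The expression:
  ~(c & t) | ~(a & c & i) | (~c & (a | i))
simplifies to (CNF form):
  ~a | ~c | ~i | ~t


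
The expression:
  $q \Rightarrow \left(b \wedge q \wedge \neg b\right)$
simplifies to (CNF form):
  $\neg q$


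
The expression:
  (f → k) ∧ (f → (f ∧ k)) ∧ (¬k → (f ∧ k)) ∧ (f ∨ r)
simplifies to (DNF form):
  (f ∧ k) ∨ (k ∧ r)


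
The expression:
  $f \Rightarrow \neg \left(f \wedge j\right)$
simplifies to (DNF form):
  $\neg f \vee \neg j$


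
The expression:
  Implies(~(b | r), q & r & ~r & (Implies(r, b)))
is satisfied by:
  {r: True, b: True}
  {r: True, b: False}
  {b: True, r: False}


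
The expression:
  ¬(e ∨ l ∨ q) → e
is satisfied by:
  {q: True, l: True, e: True}
  {q: True, l: True, e: False}
  {q: True, e: True, l: False}
  {q: True, e: False, l: False}
  {l: True, e: True, q: False}
  {l: True, e: False, q: False}
  {e: True, l: False, q: False}


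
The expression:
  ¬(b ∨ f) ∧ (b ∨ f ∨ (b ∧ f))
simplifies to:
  False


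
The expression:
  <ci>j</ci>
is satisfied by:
  {j: True}


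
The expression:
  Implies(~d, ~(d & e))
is always true.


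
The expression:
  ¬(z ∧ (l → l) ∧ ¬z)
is always true.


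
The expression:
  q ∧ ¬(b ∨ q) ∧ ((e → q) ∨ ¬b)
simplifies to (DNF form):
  False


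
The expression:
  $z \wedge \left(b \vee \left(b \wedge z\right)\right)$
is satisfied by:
  {z: True, b: True}


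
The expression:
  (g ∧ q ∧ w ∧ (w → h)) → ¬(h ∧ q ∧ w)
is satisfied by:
  {h: False, q: False, g: False, w: False}
  {w: True, h: False, q: False, g: False}
  {g: True, h: False, q: False, w: False}
  {w: True, g: True, h: False, q: False}
  {q: True, w: False, h: False, g: False}
  {w: True, q: True, h: False, g: False}
  {g: True, q: True, w: False, h: False}
  {w: True, g: True, q: True, h: False}
  {h: True, g: False, q: False, w: False}
  {w: True, h: True, g: False, q: False}
  {g: True, h: True, w: False, q: False}
  {w: True, g: True, h: True, q: False}
  {q: True, h: True, g: False, w: False}
  {w: True, q: True, h: True, g: False}
  {g: True, q: True, h: True, w: False}


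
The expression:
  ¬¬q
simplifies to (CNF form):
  q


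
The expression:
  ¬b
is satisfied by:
  {b: False}


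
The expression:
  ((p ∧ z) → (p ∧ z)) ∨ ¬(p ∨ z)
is always true.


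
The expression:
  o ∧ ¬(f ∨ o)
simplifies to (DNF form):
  False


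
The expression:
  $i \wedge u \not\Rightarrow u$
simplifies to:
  $\text{False}$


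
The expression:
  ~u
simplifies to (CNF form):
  ~u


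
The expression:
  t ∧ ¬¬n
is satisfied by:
  {t: True, n: True}


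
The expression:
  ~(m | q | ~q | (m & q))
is never true.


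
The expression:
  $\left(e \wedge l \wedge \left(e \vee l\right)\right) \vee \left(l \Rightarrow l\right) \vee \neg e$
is always true.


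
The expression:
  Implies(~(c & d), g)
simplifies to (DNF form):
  g | (c & d)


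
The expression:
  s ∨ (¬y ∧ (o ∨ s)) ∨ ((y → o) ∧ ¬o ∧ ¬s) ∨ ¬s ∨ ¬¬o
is always true.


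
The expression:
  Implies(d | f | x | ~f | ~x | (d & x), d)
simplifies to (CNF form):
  d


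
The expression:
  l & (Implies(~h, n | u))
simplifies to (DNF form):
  (h & l) | (l & n) | (l & u)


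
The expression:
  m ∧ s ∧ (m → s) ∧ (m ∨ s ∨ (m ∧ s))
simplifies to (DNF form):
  m ∧ s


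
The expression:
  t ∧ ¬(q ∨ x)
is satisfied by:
  {t: True, x: False, q: False}


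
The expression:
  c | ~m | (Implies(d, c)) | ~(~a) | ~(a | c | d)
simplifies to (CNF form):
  a | c | ~d | ~m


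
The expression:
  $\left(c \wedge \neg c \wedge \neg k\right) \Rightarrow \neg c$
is always true.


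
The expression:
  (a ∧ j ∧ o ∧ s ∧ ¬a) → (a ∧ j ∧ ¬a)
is always true.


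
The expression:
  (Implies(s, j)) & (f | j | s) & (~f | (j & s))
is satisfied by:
  {j: True, s: True, f: False}
  {j: True, s: False, f: False}
  {j: True, f: True, s: True}


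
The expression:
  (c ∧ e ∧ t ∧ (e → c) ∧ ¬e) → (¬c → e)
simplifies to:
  True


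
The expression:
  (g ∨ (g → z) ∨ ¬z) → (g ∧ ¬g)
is never true.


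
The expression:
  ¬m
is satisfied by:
  {m: False}


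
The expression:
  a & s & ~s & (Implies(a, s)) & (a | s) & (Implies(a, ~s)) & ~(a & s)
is never true.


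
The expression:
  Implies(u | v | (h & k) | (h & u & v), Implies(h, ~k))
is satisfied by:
  {h: False, k: False}
  {k: True, h: False}
  {h: True, k: False}


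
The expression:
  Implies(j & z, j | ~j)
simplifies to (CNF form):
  True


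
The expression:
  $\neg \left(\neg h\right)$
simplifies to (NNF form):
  $h$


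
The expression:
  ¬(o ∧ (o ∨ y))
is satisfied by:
  {o: False}


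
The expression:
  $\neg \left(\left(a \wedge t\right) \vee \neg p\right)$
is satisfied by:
  {p: True, t: False, a: False}
  {p: True, a: True, t: False}
  {p: True, t: True, a: False}


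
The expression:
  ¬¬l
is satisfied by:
  {l: True}


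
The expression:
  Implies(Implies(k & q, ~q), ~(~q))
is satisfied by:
  {q: True}


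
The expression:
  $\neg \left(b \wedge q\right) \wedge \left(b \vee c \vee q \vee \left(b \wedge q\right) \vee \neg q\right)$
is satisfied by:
  {q: False, b: False}
  {b: True, q: False}
  {q: True, b: False}


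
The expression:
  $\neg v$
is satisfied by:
  {v: False}


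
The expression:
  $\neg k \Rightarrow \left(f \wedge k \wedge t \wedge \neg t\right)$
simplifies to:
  $k$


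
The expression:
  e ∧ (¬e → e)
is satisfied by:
  {e: True}


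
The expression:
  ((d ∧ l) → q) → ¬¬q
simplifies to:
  q ∨ (d ∧ l)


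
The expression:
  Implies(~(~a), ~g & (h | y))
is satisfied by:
  {h: True, y: True, g: False, a: False}
  {h: True, y: False, g: False, a: False}
  {y: True, h: False, g: False, a: False}
  {h: False, y: False, g: False, a: False}
  {h: True, g: True, y: True, a: False}
  {h: True, g: True, y: False, a: False}
  {g: True, y: True, h: False, a: False}
  {g: True, y: False, h: False, a: False}
  {a: True, h: True, y: True, g: False}
  {a: True, h: True, y: False, g: False}
  {a: True, y: True, g: False, h: False}


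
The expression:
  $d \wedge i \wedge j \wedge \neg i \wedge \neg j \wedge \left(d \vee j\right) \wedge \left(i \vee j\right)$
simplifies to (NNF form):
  $\text{False}$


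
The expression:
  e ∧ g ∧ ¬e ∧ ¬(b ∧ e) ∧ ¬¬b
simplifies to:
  False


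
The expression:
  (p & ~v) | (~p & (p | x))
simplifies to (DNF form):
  (p & ~v) | (x & ~p)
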